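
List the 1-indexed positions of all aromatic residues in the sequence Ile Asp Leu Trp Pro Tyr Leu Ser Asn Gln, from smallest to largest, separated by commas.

F, W, and Y each carry an aromatic ring on the side chain.
Matching residues: Trp4, Tyr6.

4, 6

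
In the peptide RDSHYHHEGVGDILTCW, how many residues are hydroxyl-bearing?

3

The –OH-bearing residues are Ser, Thr (aliphatic alcohols), and Tyr (phenol).
Matching residues: S3, Y5, T15.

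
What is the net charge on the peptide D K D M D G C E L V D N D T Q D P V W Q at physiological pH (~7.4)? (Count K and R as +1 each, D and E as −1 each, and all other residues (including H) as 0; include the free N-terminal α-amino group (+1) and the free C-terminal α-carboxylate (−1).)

Positive (K, R): K2 → +1.
Negative (D, E): D1, D3, D5, E8, D11, D13, D16 → −7.
The N-terminus (+1) and C-terminus (−1) cancel.
Net charge = (+1) + (−7) = −6.

-6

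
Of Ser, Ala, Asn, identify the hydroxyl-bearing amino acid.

Serine (S), threonine (T), and tyrosine (Y) each carry a hydroxyl group on the side chain.
Of the listed options, only Ser belongs to this group.

Ser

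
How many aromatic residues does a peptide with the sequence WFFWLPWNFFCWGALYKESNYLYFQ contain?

F, W, and Y each carry an aromatic ring on the side chain.
Matching residues: W1, F2, F3, W4, W7, F9, F10, W12, Y16, Y21, Y23, F24.

12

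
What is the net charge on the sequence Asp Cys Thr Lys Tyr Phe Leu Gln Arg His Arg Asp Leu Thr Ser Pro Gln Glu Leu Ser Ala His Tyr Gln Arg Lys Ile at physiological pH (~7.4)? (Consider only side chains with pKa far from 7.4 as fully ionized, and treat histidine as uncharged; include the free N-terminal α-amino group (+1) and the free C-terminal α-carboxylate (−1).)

+2

Near pH 7.4, K and R contribute +1 each, D and E contribute −1 each, and every other side chain (His included, as stated) is uncharged.
Positive (K, R): Lys4, Arg9, Arg11, Arg25, Lys26 → +5.
Negative (D, E): Asp1, Asp12, Glu18 → −3.
The N-terminus (+1) and C-terminus (−1) cancel.
Net charge = (+5) + (−3) = +2.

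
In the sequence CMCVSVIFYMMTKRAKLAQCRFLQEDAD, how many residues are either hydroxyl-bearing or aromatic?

5

Hydroxyl-bearing: S, T, Y. Aromatic: F, W, Y.
Hydroxyl-bearing residues here: S5, Y9, T12 (3).
Aromatic residues here: F8, Y9, F22 (3).
Y is in both groups, so the 1 Y residue must not be double-counted.
Total = 3 + 3 − 1 = 5.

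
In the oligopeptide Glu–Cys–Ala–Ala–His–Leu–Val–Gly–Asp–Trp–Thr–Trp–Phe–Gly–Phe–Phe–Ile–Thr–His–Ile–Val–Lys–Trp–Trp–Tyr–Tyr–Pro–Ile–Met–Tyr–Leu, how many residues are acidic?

2

The acidic residues are Asp (D) and Glu (E), whose side chains end in a carboxylate group.
Matching residues: Glu1, Asp9.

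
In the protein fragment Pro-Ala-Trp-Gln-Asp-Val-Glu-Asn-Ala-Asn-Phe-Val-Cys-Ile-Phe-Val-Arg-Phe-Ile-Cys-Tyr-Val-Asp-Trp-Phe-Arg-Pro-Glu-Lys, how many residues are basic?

K, R, and H are the three residues with basic side chains (ε-amine, guanidinium, and imidazole respectively).
Matching residues: Arg17, Arg26, Lys29.

3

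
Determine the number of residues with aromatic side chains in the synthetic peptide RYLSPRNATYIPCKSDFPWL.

Phenylalanine (F), tryptophan (W), and tyrosine (Y) have aromatic ring side chains.
Matching residues: Y2, Y10, F17, W19.

4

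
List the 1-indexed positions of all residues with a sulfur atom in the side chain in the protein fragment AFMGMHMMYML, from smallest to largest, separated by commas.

Cysteine (C, thiol) and methionine (M, thioether) are the two sulfur-containing amino acids.
Matching residues: M3, M5, M7, M8, M10.

3, 5, 7, 8, 10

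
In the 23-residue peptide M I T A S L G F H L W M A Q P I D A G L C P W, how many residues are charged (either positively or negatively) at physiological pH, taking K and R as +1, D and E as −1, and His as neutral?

1

Charged side chains at pH ~7.4: K, R (positive); D, E (negative).
Matching residues: D17.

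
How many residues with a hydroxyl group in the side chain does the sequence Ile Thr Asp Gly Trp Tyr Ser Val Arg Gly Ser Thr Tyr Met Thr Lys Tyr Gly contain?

8

Serine (S), threonine (T), and tyrosine (Y) each carry a hydroxyl group on the side chain.
Matching residues: Thr2, Tyr6, Ser7, Ser11, Thr12, Tyr13, Thr15, Tyr17.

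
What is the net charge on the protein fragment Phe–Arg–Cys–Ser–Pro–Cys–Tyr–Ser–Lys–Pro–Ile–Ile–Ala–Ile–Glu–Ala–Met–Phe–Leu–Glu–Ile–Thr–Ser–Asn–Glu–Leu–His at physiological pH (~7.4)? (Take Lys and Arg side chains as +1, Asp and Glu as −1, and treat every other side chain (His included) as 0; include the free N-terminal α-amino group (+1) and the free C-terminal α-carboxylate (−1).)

-1

Positive (K, R): Arg2, Lys9 → +2.
Negative (D, E): Glu15, Glu20, Glu25 → −3.
The N-terminus (+1) and C-terminus (−1) cancel.
Net charge = (+2) + (−3) = −1.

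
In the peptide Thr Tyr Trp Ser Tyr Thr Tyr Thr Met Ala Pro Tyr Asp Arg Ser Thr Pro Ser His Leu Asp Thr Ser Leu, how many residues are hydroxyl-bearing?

The –OH-bearing residues are Ser, Thr (aliphatic alcohols), and Tyr (phenol).
Matching residues: Thr1, Tyr2, Ser4, Tyr5, Thr6, Tyr7, Thr8, Tyr12, Ser15, Thr16, Ser18, Thr22, Ser23.

13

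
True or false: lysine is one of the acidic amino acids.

False

Only D (aspartate) and E (glutamate) carry a side-chain carboxylic acid.
Lysine is not in this group.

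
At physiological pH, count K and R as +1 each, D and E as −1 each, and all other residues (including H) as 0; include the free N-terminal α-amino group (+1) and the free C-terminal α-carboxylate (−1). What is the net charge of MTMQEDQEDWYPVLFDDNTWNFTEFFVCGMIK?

-6

Positive (K, R): K32 → +1.
Negative (D, E): E5, D6, E8, D9, D16, D17, E24 → −7.
The N-terminus (+1) and C-terminus (−1) cancel.
Net charge = (+1) + (−7) = −6.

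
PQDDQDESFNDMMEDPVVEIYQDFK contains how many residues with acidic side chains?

The acidic residues are Asp (D) and Glu (E), whose side chains end in a carboxylate group.
Matching residues: D3, D4, D6, E7, D11, E14, D15, E19, D23.

9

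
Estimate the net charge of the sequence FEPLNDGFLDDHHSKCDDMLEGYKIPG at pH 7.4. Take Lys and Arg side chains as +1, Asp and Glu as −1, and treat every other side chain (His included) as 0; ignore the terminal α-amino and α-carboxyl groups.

-5

Positive (K, R): K15, K24 → +2.
Negative (D, E): E2, D6, D10, D11, D17, D18, E21 → −7.
Net charge = (+2) + (−7) = −5.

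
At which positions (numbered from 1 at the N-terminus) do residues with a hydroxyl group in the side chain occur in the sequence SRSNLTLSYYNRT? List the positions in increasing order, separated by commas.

1, 3, 6, 8, 9, 10, 13

S, T, and Y are the three residues with a side-chain hydroxyl.
Matching residues: S1, S3, T6, S8, Y9, Y10, T13.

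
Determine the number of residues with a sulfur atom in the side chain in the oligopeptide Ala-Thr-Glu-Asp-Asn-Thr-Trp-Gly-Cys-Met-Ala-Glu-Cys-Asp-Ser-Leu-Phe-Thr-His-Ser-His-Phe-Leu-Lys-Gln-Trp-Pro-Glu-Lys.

Only Cys (C) and Met (M) have a sulfur atom in the side chain.
Matching residues: Cys9, Met10, Cys13.

3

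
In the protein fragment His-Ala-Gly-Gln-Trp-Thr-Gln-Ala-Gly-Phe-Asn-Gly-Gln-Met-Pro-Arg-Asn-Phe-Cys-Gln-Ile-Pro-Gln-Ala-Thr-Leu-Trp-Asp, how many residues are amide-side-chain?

The amide-side-chain residues are Asn (N) and Gln (Q).
Matching residues: Gln4, Gln7, Asn11, Gln13, Asn17, Gln20, Gln23.

7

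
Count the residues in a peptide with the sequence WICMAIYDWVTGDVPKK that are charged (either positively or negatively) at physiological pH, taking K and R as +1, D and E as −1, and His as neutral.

Charged side chains at pH ~7.4: K, R (positive); D, E (negative).
Matching residues: D8, D13, K16, K17.

4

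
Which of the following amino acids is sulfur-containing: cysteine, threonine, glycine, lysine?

cysteine

Cysteine (C, thiol) and methionine (M, thioether) are the two sulfur-containing amino acids.
Of the listed options, only cysteine belongs to this group.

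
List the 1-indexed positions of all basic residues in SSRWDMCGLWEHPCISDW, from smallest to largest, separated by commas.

K, R, and H are the three residues with basic side chains (ε-amine, guanidinium, and imidazole respectively).
Matching residues: R3, H12.

3, 12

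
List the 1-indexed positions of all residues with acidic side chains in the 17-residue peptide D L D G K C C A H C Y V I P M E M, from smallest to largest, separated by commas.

Only D (aspartate) and E (glutamate) carry a side-chain carboxylic acid.
Matching residues: D1, D3, E16.

1, 3, 16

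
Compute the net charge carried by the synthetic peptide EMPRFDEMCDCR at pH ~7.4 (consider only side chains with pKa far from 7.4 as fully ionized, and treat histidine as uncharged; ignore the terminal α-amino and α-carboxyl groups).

Near pH 7.4, K and R contribute +1 each, D and E contribute −1 each, and every other side chain (His included, as stated) is uncharged.
Positive (K, R): R4, R12 → +2.
Negative (D, E): E1, D6, E7, D10 → −4.
Net charge = (+2) + (−4) = −2.

-2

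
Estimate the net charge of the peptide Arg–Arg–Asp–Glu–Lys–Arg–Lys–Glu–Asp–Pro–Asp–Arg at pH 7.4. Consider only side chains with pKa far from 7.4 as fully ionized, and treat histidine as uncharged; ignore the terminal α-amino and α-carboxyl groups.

Near pH 7.4, K and R contribute +1 each, D and E contribute −1 each, and every other side chain (His included, as stated) is uncharged.
Positive (K, R): Arg1, Arg2, Lys5, Arg6, Lys7, Arg12 → +6.
Negative (D, E): Asp3, Glu4, Glu8, Asp9, Asp11 → −5.
Net charge = (+6) + (−5) = +1.

+1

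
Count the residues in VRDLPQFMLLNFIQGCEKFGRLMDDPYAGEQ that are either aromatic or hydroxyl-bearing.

4

Aromatic: F, W, Y. Hydroxyl-bearing: S, T, Y.
Aromatic residues here: F7, F12, F19, Y27 (4).
Hydroxyl-bearing residues here: Y27 (1).
Y is in both groups, so the 1 Y residue must not be double-counted.
Total = 4 + 1 − 1 = 4.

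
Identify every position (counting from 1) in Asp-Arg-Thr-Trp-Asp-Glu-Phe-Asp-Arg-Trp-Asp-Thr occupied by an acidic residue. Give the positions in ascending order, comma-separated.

1, 5, 6, 8, 11

Matching residues: Asp1, Asp5, Glu6, Asp8, Asp11.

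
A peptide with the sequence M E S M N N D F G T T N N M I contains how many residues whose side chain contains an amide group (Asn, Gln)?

Matching residues: N5, N6, N12, N13.

4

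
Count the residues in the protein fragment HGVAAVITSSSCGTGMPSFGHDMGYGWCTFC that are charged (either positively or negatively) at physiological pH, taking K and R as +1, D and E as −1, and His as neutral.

1

Charged side chains at pH ~7.4: K, R (positive); D, E (negative).
Matching residues: D22.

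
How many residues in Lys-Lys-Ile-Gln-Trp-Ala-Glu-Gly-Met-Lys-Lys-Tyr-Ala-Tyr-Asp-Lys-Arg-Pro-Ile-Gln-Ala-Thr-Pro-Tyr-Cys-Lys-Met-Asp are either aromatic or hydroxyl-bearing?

5

Aromatic: F, W, Y. Hydroxyl-bearing: S, T, Y.
Aromatic residues here: Trp5, Tyr12, Tyr14, Tyr24 (4).
Hydroxyl-bearing residues here: Tyr12, Tyr14, Thr22, Tyr24 (4).
Y is in both groups, so the 3 Y residues must not be double-counted.
Total = 4 + 4 − 3 = 5.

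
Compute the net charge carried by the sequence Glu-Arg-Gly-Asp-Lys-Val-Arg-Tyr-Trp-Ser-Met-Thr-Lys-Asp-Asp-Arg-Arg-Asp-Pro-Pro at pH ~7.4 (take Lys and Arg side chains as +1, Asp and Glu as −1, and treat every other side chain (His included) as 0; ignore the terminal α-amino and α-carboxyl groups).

+1

Positive (K, R): Arg2, Lys5, Arg7, Lys13, Arg16, Arg17 → +6.
Negative (D, E): Glu1, Asp4, Asp14, Asp15, Asp18 → −5.
Net charge = (+6) + (−5) = +1.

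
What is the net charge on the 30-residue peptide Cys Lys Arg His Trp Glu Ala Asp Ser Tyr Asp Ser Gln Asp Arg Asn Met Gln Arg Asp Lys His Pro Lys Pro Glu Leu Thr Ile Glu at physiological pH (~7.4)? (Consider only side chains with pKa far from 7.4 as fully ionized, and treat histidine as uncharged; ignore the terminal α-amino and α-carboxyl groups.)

Near pH 7.4, K and R contribute +1 each, D and E contribute −1 each, and every other side chain (His included, as stated) is uncharged.
Positive (K, R): Lys2, Arg3, Arg15, Arg19, Lys21, Lys24 → +6.
Negative (D, E): Glu6, Asp8, Asp11, Asp14, Asp20, Glu26, Glu30 → −7.
Net charge = (+6) + (−7) = −1.

-1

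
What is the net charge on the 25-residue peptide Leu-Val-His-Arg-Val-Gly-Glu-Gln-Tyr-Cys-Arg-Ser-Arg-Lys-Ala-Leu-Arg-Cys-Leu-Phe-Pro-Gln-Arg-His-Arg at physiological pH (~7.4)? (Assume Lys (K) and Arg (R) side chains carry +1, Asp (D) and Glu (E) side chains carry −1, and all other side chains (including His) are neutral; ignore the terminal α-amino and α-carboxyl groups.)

Positive (K, R): Arg4, Arg11, Arg13, Lys14, Arg17, Arg23, Arg25 → +7.
Negative (D, E): Glu7 → −1.
Net charge = (+7) + (−1) = +6.

+6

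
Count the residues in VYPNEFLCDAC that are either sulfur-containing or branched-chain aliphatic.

4

Sulfur-containing: C, M. Branched-chain aliphatic: I, L, V.
Sulfur-containing residues here: C8, C11 (2).
Branched-chain aliphatic residues here: V1, L7 (2).
The two groups share no amino acid, so total = 2 + 2 = 4.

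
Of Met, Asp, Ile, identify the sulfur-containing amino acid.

Cysteine (C, thiol) and methionine (M, thioether) are the two sulfur-containing amino acids.
Of the listed options, only Met belongs to this group.

Met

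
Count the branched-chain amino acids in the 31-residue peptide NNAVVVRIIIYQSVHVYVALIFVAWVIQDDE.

14

V, L, and I make up the branched-chain aliphatic group.
Matching residues: V4, V5, V6, I8, I9, I10, V14, V16, V18, L20, I21, V23, V26, I27.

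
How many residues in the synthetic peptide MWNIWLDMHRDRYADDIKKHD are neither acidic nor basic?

Acidic: D, E. Basic: K, R, H. All other residues are neither.
Matching residues: M1, W2, N3, I4, W5, L6, M8, Y13, A14, I17.

10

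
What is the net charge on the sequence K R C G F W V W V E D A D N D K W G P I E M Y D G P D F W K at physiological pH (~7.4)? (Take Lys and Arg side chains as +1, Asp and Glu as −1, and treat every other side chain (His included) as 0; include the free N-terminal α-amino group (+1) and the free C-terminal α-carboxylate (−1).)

-3

Positive (K, R): K1, R2, K16, K30 → +4.
Negative (D, E): E10, D11, D13, D15, E21, D24, D27 → −7.
The N-terminus (+1) and C-terminus (−1) cancel.
Net charge = (+4) + (−7) = −3.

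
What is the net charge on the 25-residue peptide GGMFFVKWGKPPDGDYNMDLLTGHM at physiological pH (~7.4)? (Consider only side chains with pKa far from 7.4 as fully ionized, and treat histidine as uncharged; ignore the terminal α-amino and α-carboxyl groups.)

The side chains ionized at physiological pH are Lys/Arg (+1) and Asp/Glu (−1); with His treated as neutral, nothing else contributes.
Positive (K, R): K7, K10 → +2.
Negative (D, E): D13, D15, D19 → −3.
Net charge = (+2) + (−3) = −1.

-1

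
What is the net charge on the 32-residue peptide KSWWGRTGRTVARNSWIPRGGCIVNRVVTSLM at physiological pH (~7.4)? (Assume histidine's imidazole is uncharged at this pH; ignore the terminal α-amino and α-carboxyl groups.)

Near pH 7.4, K and R contribute +1 each, D and E contribute −1 each, and every other side chain (His included, as stated) is uncharged.
Positive (K, R): K1, R6, R9, R13, R19, R26 → +6.
Negative (D, E): none → −0.
Net charge = (+6) + (−0) = +6.

+6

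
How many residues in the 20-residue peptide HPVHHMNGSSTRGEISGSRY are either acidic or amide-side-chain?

Acidic: D, E. Amide-side-chain: N, Q.
Acidic residues here: E14 (1).
Amide-side-chain residues here: N7 (1).
The two groups share no amino acid, so total = 1 + 1 = 2.

2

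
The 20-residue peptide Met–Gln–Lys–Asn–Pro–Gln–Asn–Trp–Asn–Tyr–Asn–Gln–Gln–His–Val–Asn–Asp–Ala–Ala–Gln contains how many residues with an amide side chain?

Only N (asparagine) and Q (glutamine) carry a side-chain carboxamide.
Matching residues: Gln2, Asn4, Gln6, Asn7, Asn9, Asn11, Gln12, Gln13, Asn16, Gln20.

10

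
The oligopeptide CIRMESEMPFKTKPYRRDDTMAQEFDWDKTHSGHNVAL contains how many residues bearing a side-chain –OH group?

6

The –OH-bearing residues are Ser, Thr (aliphatic alcohols), and Tyr (phenol).
Matching residues: S6, T12, Y15, T20, T30, S32.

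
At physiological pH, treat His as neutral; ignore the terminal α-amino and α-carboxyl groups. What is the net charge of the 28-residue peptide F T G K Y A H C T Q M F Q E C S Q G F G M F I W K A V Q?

Near pH 7.4, K and R contribute +1 each, D and E contribute −1 each, and every other side chain (His included, as stated) is uncharged.
Positive (K, R): K4, K25 → +2.
Negative (D, E): E14 → −1.
Net charge = (+2) + (−1) = +1.

+1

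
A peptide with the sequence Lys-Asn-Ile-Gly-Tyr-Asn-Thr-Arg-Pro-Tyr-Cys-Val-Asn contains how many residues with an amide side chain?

Only N (asparagine) and Q (glutamine) carry a side-chain carboxamide.
Matching residues: Asn2, Asn6, Asn13.

3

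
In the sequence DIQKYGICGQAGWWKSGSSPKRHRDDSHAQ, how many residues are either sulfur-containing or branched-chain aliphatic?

3

Sulfur-containing: C, M. Branched-chain aliphatic: I, L, V.
Sulfur-containing residues here: C8 (1).
Branched-chain aliphatic residues here: I2, I7 (2).
The two groups share no amino acid, so total = 1 + 2 = 3.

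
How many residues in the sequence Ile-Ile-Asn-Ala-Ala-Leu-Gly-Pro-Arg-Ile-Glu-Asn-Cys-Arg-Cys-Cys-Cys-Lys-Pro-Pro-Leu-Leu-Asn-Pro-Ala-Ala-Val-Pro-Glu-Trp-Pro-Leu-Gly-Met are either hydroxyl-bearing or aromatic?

Hydroxyl-bearing: S, T, Y. Aromatic: F, W, Y.
Hydroxyl-bearing residues here: none (0).
Aromatic residues here: Trp30 (1).
(Y belongs to both groups, but none appear in this sequence.) Total = 0 + 1 = 1.

1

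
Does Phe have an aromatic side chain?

Yes

Phenylalanine (F), tryptophan (W), and tyrosine (Y) have aromatic ring side chains.
Phenylalanine is in this group.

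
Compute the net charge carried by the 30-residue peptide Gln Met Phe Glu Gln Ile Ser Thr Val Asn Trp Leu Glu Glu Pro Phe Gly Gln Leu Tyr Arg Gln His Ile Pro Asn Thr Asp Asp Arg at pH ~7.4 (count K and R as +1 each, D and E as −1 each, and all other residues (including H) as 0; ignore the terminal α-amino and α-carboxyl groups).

Positive (K, R): Arg21, Arg30 → +2.
Negative (D, E): Glu4, Glu13, Glu14, Asp28, Asp29 → −5.
Net charge = (+2) + (−5) = −3.

-3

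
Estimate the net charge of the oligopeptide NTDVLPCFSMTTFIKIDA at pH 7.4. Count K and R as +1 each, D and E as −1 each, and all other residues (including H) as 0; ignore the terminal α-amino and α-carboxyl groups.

Positive (K, R): K15 → +1.
Negative (D, E): D3, D17 → −2.
Net charge = (+1) + (−2) = −1.

-1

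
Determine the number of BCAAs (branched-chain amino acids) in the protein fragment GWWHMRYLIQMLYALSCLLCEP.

6

Valine (V), leucine (L), and isoleucine (I) are the branched-chain amino acids.
Matching residues: L8, I9, L12, L15, L18, L19.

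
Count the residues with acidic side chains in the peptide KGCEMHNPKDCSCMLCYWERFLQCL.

3

Only D (aspartate) and E (glutamate) carry a side-chain carboxylic acid.
Matching residues: E4, D10, E19.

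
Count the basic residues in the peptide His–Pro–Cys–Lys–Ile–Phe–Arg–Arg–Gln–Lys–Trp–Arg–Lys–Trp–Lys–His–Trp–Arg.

10

Lysine (K), arginine (R), and histidine (H) have basic, nitrogen-containing side chains.
Matching residues: His1, Lys4, Arg7, Arg8, Lys10, Arg12, Lys13, Lys15, His16, Arg18.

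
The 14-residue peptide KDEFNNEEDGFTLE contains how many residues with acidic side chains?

Only D (aspartate) and E (glutamate) carry a side-chain carboxylic acid.
Matching residues: D2, E3, E7, E8, D9, E14.

6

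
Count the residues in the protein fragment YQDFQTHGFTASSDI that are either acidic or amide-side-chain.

Acidic: D, E. Amide-side-chain: N, Q.
Acidic residues here: D3, D14 (2).
Amide-side-chain residues here: Q2, Q5 (2).
The two groups share no amino acid, so total = 2 + 2 = 4.

4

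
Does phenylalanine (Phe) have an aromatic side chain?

The aromatic amino acids are Phe (F, benzyl), Trp (W, indole), and Tyr (Y, phenol).
Phenylalanine is in this group.

Yes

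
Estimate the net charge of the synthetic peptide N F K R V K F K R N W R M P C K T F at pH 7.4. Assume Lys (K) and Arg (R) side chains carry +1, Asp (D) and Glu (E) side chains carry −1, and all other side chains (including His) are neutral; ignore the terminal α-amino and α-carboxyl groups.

Positive (K, R): K3, R4, K6, K8, R9, R12, K16 → +7.
Negative (D, E): none → −0.
Net charge = (+7) + (−0) = +7.

+7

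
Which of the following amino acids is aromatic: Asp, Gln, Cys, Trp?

Phenylalanine (F), tryptophan (W), and tyrosine (Y) have aromatic ring side chains.
Of the listed options, only Trp belongs to this group.

Trp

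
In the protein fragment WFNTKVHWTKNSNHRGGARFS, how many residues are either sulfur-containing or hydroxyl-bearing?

Sulfur-containing: C, M. Hydroxyl-bearing: S, T, Y.
Sulfur-containing residues here: none (0).
Hydroxyl-bearing residues here: T4, T9, S12, S21 (4).
The two groups share no amino acid, so total = 0 + 4 = 4.

4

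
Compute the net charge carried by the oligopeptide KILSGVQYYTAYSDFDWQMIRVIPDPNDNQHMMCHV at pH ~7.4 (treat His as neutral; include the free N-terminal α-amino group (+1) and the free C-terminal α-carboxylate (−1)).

-2

At pH ~7.4 the Lys and Arg side chains are protonated (+1), the Asp and Glu side chains are deprotonated (−1), and with His taken as neutral all other side chains carry no charge.
Positive (K, R): K1, R21 → +2.
Negative (D, E): D14, D16, D25, D28 → −4.
The N-terminus (+1) and C-terminus (−1) cancel.
Net charge = (+2) + (−4) = −2.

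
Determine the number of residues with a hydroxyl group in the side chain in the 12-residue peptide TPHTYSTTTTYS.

S, T, and Y are the three residues with a side-chain hydroxyl.
Matching residues: T1, T4, Y5, S6, T7, T8, T9, T10, Y11, S12.

10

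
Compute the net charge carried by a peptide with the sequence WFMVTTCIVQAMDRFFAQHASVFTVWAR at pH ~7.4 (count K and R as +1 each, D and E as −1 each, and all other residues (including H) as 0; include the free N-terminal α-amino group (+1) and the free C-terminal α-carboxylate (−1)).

Positive (K, R): R14, R28 → +2.
Negative (D, E): D13 → −1.
The N-terminus (+1) and C-terminus (−1) cancel.
Net charge = (+2) + (−1) = +1.

+1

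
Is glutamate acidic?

Yes

The acidic residues are Asp (D) and Glu (E), whose side chains end in a carboxylate group.
Glutamate is in this group.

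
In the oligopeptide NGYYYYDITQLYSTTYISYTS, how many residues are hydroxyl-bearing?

Serine (S), threonine (T), and tyrosine (Y) each carry a hydroxyl group on the side chain.
Matching residues: Y3, Y4, Y5, Y6, T9, Y12, S13, T14, T15, Y16, S18, Y19, T20, S21.

14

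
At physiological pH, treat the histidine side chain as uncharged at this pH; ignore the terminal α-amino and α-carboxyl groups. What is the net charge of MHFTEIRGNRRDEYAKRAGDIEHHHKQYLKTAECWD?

At pH ~7.4 the Lys and Arg side chains are protonated (+1), the Asp and Glu side chains are deprotonated (−1), and with His taken as neutral all other side chains carry no charge.
Positive (K, R): R7, R10, R11, K16, R17, K26, K30 → +7.
Negative (D, E): E5, D12, E13, D20, E22, E33, D36 → −7.
Net charge = (+7) + (−7) = 0.

0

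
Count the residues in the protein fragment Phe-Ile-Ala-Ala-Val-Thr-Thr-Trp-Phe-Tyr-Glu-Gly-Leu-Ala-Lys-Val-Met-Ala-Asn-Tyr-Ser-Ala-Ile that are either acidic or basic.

Acidic: D, E. Basic: H, K, R.
Acidic residues here: Glu11 (1).
Basic residues here: Lys15 (1).
The two groups share no amino acid, so total = 1 + 1 = 2.

2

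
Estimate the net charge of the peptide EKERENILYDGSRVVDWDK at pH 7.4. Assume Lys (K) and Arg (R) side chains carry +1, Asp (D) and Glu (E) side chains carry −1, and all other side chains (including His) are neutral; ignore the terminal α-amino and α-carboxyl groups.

Positive (K, R): K2, R4, R13, K19 → +4.
Negative (D, E): E1, E3, E5, D10, D16, D18 → −6.
Net charge = (+4) + (−6) = −2.

-2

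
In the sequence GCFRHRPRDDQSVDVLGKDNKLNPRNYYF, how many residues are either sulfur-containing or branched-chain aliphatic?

5

Sulfur-containing: C, M. Branched-chain aliphatic: I, L, V.
Sulfur-containing residues here: C2 (1).
Branched-chain aliphatic residues here: V13, V15, L16, L22 (4).
The two groups share no amino acid, so total = 1 + 4 = 5.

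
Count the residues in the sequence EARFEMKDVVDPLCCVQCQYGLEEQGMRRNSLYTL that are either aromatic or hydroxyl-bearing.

5

Aromatic: F, W, Y. Hydroxyl-bearing: S, T, Y.
Aromatic residues here: F4, Y20, Y33 (3).
Hydroxyl-bearing residues here: Y20, S31, Y33, T34 (4).
Y is in both groups, so the 2 Y residues must not be double-counted.
Total = 3 + 4 − 2 = 5.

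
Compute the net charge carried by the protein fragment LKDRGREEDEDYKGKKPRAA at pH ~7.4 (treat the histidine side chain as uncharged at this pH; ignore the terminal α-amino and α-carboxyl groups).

Near pH 7.4, K and R contribute +1 each, D and E contribute −1 each, and every other side chain (His included, as stated) is uncharged.
Positive (K, R): K2, R4, R6, K13, K15, K16, R18 → +7.
Negative (D, E): D3, E7, E8, D9, E10, D11 → −6.
Net charge = (+7) + (−6) = +1.

+1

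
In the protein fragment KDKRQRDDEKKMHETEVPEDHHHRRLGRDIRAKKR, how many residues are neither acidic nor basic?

Acidic: D, E. Basic: K, R, H. All other residues are neither.
Matching residues: Q5, M12, T15, V17, P18, L26, G27, I30, A32.

9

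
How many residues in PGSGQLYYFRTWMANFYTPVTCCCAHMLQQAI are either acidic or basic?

Acidic: D, E. Basic: H, K, R.
Acidic residues here: none (0).
Basic residues here: R10, H26 (2).
The two groups share no amino acid, so total = 0 + 2 = 2.

2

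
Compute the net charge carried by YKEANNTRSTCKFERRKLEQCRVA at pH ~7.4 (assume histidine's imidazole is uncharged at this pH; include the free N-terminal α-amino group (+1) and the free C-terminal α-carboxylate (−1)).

At pH ~7.4 the Lys and Arg side chains are protonated (+1), the Asp and Glu side chains are deprotonated (−1), and with His taken as neutral all other side chains carry no charge.
Positive (K, R): K2, R8, K12, R15, R16, K17, R22 → +7.
Negative (D, E): E3, E14, E19 → −3.
The N-terminus (+1) and C-terminus (−1) cancel.
Net charge = (+7) + (−3) = +4.

+4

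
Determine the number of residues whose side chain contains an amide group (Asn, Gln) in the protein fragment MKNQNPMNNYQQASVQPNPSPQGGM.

10

Matching residues: N3, Q4, N5, N8, N9, Q11, Q12, Q16, N18, Q22.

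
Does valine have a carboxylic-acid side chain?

The acidic residues are Asp (D) and Glu (E), whose side chains end in a carboxylate group.
Valine is not in this group.

No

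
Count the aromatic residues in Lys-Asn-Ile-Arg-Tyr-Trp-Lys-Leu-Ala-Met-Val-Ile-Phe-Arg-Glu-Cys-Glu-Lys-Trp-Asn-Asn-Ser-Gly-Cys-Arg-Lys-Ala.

4

The aromatic amino acids are Phe (F, benzyl), Trp (W, indole), and Tyr (Y, phenol).
Matching residues: Tyr5, Trp6, Phe13, Trp19.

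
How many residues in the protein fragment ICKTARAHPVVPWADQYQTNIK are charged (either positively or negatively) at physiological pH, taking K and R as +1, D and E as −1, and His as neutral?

Charged side chains at pH ~7.4: K, R (positive); D, E (negative).
Matching residues: K3, R6, D15, K22.

4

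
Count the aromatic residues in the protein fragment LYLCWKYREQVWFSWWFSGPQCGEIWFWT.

11

The aromatic amino acids are Phe (F, benzyl), Trp (W, indole), and Tyr (Y, phenol).
Matching residues: Y2, W5, Y7, W12, F13, W15, W16, F17, W26, F27, W28.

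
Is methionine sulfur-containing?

Only Cys (C) and Met (M) have a sulfur atom in the side chain.
Methionine is in this group.

Yes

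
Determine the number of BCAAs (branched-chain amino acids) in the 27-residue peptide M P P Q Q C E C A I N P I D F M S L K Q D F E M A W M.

The BCAAs are Val, Leu, and Ile — aliphatic side chains with a branch point.
Matching residues: I10, I13, L18.

3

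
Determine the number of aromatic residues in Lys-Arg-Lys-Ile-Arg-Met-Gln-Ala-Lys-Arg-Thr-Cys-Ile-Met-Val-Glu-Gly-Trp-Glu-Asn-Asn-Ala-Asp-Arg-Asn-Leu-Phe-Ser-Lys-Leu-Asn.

2

The aromatic amino acids are Phe (F, benzyl), Trp (W, indole), and Tyr (Y, phenol).
Matching residues: Trp18, Phe27.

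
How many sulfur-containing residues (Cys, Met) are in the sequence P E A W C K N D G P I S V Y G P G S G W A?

Matching residues: C5.

1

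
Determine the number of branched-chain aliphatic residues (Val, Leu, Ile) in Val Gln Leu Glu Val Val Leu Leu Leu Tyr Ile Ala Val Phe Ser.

Matching residues: Val1, Leu3, Val5, Val6, Leu7, Leu8, Leu9, Ile11, Val13.

9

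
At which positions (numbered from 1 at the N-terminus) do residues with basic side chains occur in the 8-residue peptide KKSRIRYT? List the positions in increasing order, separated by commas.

K, R, and H are the three residues with basic side chains (ε-amine, guanidinium, and imidazole respectively).
Matching residues: K1, K2, R4, R6.

1, 2, 4, 6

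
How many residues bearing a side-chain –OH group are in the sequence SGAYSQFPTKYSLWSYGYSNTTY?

The –OH-bearing residues are Ser, Thr (aliphatic alcohols), and Tyr (phenol).
Matching residues: S1, Y4, S5, T9, Y11, S12, S15, Y16, Y18, S19, T21, T22, Y23.

13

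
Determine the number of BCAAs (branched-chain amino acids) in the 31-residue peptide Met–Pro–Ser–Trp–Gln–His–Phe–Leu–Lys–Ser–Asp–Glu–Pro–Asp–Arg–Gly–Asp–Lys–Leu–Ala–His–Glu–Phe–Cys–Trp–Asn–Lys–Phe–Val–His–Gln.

3

Valine (V), leucine (L), and isoleucine (I) are the branched-chain amino acids.
Matching residues: Leu8, Leu19, Val29.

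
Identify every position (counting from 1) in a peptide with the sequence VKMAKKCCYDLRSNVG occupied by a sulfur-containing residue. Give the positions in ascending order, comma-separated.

The sulfur-bearing residues are cysteine (–SH) and methionine (–S–CH₃).
Matching residues: M3, C7, C8.

3, 7, 8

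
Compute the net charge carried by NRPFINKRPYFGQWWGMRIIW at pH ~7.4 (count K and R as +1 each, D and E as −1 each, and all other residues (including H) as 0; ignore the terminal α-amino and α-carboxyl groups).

Positive (K, R): R2, K7, R8, R18 → +4.
Negative (D, E): none → −0.
Net charge = (+4) + (−0) = +4.

+4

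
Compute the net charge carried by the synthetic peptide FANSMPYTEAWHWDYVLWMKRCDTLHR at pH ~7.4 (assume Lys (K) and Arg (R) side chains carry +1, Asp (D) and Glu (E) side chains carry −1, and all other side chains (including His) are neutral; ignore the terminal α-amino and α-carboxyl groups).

0

Positive (K, R): K20, R21, R27 → +3.
Negative (D, E): E9, D14, D23 → −3.
Net charge = (+3) + (−3) = 0.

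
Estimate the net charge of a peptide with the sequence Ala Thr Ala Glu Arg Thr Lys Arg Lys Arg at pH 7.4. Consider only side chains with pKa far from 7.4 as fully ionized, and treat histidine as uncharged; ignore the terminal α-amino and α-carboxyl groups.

+4

Near pH 7.4, K and R contribute +1 each, D and E contribute −1 each, and every other side chain (His included, as stated) is uncharged.
Positive (K, R): Arg5, Lys7, Arg8, Lys9, Arg10 → +5.
Negative (D, E): Glu4 → −1.
Net charge = (+5) + (−1) = +4.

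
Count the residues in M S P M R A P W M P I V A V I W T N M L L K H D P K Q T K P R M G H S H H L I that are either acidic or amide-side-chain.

Acidic: D, E. Amide-side-chain: N, Q.
Acidic residues here: D24 (1).
Amide-side-chain residues here: N18, Q27 (2).
The two groups share no amino acid, so total = 1 + 2 = 3.

3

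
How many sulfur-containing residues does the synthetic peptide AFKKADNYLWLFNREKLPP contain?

0

Cysteine (C, thiol) and methionine (M, thioether) are the two sulfur-containing amino acids.
None of the 19 residues belong to this group.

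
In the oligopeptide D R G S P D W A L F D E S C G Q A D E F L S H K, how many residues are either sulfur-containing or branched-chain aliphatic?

3

Sulfur-containing: C, M. Branched-chain aliphatic: I, L, V.
Sulfur-containing residues here: C14 (1).
Branched-chain aliphatic residues here: L9, L21 (2).
The two groups share no amino acid, so total = 1 + 2 = 3.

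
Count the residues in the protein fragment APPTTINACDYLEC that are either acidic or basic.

2

Acidic: D, E. Basic: H, K, R.
Acidic residues here: D10, E13 (2).
Basic residues here: none (0).
The two groups share no amino acid, so total = 2 + 0 = 2.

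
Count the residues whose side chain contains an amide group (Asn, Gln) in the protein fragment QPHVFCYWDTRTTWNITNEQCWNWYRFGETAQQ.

Matching residues: Q1, N15, N18, Q20, N23, Q32, Q33.

7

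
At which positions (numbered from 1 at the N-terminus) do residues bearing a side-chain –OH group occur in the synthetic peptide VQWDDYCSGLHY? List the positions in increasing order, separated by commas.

6, 8, 12

S, T, and Y are the three residues with a side-chain hydroxyl.
Matching residues: Y6, S8, Y12.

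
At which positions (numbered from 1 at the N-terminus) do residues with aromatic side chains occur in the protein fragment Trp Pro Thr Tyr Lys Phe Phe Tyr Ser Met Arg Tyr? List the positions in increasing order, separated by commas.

The aromatic amino acids are Phe (F, benzyl), Trp (W, indole), and Tyr (Y, phenol).
Matching residues: Trp1, Tyr4, Phe6, Phe7, Tyr8, Tyr12.

1, 4, 6, 7, 8, 12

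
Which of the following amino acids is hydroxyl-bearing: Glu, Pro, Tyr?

The –OH-bearing residues are Ser, Thr (aliphatic alcohols), and Tyr (phenol).
Of the listed options, only Tyr belongs to this group.

Tyr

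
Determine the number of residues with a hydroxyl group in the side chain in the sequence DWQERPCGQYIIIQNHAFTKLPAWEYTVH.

4

S, T, and Y are the three residues with a side-chain hydroxyl.
Matching residues: Y10, T19, Y26, T27.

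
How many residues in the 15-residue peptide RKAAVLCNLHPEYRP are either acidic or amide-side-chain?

2

Acidic: D, E. Amide-side-chain: N, Q.
Acidic residues here: E12 (1).
Amide-side-chain residues here: N8 (1).
The two groups share no amino acid, so total = 1 + 1 = 2.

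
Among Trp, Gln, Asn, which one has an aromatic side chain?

Trp

Phenylalanine (F), tryptophan (W), and tyrosine (Y) have aromatic ring side chains.
Of the listed options, only Trp belongs to this group.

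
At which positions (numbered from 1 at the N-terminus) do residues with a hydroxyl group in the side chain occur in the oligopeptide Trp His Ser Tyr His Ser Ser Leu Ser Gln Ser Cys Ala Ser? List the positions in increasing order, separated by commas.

3, 4, 6, 7, 9, 11, 14

S, T, and Y are the three residues with a side-chain hydroxyl.
Matching residues: Ser3, Tyr4, Ser6, Ser7, Ser9, Ser11, Ser14.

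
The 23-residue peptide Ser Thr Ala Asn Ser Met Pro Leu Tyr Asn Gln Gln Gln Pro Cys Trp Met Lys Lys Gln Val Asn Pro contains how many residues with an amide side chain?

7

Asparagine (N) and glutamine (Q) have uncharged amide side chains.
Matching residues: Asn4, Asn10, Gln11, Gln12, Gln13, Gln20, Asn22.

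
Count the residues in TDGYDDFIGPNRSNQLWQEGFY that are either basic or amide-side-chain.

Basic: H, K, R. Amide-side-chain: N, Q.
Basic residues here: R12 (1).
Amide-side-chain residues here: N11, N14, Q15, Q18 (4).
The two groups share no amino acid, so total = 1 + 4 = 5.

5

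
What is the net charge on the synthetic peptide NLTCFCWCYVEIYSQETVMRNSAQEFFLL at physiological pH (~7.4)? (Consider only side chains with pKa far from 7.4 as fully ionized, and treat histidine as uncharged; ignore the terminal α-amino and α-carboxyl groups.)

-2

Near pH 7.4, K and R contribute +1 each, D and E contribute −1 each, and every other side chain (His included, as stated) is uncharged.
Positive (K, R): R20 → +1.
Negative (D, E): E11, E16, E25 → −3.
Net charge = (+1) + (−3) = −2.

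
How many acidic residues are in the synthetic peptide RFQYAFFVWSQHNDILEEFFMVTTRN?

3

Aspartate (D) and glutamate (E) have carboxylic-acid side chains and are the acidic amino acids.
Matching residues: D14, E17, E18.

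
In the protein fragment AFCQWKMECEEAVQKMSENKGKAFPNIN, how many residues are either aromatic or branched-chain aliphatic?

5

Aromatic: F, W, Y. Branched-chain aliphatic: I, L, V.
Aromatic residues here: F2, W5, F24 (3).
Branched-chain aliphatic residues here: V13, I27 (2).
The two groups share no amino acid, so total = 3 + 2 = 5.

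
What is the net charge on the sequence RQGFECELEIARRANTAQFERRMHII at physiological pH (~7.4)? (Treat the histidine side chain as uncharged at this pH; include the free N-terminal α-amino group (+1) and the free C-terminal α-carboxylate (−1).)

The side chains ionized at physiological pH are Lys/Arg (+1) and Asp/Glu (−1); with His treated as neutral, nothing else contributes.
Positive (K, R): R1, R12, R13, R21, R22 → +5.
Negative (D, E): E5, E7, E9, E20 → −4.
The N-terminus (+1) and C-terminus (−1) cancel.
Net charge = (+5) + (−4) = +1.

+1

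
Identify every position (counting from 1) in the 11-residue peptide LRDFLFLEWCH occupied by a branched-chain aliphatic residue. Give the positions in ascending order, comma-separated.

Matching residues: L1, L5, L7.

1, 5, 7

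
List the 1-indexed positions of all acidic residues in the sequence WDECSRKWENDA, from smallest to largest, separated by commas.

2, 3, 9, 11

The acidic residues are Asp (D) and Glu (E), whose side chains end in a carboxylate group.
Matching residues: D2, E3, E9, D11.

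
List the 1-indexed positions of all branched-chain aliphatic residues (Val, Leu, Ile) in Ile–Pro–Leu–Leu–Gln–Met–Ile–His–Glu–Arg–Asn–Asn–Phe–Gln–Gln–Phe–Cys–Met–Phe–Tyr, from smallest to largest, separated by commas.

1, 3, 4, 7

Matching residues: Ile1, Leu3, Leu4, Ile7.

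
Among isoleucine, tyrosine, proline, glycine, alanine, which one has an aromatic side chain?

The aromatic amino acids are Phe (F, benzyl), Trp (W, indole), and Tyr (Y, phenol).
Of the listed options, only tyrosine belongs to this group.

tyrosine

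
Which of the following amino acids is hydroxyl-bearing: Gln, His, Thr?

Serine (S), threonine (T), and tyrosine (Y) each carry a hydroxyl group on the side chain.
Of the listed options, only Thr belongs to this group.

Thr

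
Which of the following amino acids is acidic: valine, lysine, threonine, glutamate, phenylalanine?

glutamate

The acidic residues are Asp (D) and Glu (E), whose side chains end in a carboxylate group.
Of the listed options, only glutamate belongs to this group.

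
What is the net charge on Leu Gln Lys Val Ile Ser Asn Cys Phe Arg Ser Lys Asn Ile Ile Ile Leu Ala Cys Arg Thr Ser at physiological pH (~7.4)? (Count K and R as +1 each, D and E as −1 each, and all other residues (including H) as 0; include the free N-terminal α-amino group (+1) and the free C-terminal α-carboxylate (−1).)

Positive (K, R): Lys3, Arg10, Lys12, Arg20 → +4.
Negative (D, E): none → −0.
The N-terminus (+1) and C-terminus (−1) cancel.
Net charge = (+4) + (−0) = +4.

+4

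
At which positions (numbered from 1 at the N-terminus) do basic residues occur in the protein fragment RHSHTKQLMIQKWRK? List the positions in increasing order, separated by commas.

Lysine (K), arginine (R), and histidine (H) have basic, nitrogen-containing side chains.
Matching residues: R1, H2, H4, K6, K12, R14, K15.

1, 2, 4, 6, 12, 14, 15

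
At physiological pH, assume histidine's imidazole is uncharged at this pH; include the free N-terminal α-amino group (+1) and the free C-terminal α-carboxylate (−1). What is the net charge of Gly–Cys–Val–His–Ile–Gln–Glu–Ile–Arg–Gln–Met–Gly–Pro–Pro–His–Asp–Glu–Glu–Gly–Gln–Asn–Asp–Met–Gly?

-4

The side chains ionized at physiological pH are Lys/Arg (+1) and Asp/Glu (−1); with His treated as neutral, nothing else contributes.
Positive (K, R): Arg9 → +1.
Negative (D, E): Glu7, Asp16, Glu17, Glu18, Asp22 → −5.
The N-terminus (+1) and C-terminus (−1) cancel.
Net charge = (+1) + (−5) = −4.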